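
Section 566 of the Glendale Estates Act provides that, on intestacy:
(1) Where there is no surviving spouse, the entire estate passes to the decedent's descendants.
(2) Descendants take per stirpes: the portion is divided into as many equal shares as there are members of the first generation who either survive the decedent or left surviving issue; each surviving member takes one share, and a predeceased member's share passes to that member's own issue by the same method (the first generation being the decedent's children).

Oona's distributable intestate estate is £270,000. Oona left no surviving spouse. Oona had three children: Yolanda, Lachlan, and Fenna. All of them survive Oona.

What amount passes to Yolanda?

The entire £270,000 passes to the descendants.
That amount (£270,000) is divided into 3 shares of £90,000: Yolanda, Lachlan, and Fenna each take £90,000.

Yolanda receives £90,000.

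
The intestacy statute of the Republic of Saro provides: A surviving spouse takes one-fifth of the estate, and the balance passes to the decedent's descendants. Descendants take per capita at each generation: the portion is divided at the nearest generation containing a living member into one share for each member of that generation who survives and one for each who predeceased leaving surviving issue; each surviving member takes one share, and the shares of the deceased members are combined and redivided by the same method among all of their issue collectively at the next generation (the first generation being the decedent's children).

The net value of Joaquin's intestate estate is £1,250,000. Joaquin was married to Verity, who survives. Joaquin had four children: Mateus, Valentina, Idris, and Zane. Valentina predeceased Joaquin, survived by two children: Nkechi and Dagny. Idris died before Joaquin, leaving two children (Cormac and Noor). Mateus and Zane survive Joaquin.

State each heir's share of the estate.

Verity takes one-fifth of £1,250,000 = £250,000. The remaining £1,000,000 passes to the descendants.
The descendants' portion (£1,000,000) is divided at the children's generation into 4 shares of £250,000. Mateus and Zane each take £250,000. The 2 shares of the deceased (Valentina and Idris) are combined into a pool of £500,000.
That pool (£500,000) is divided at the grandchildren's generation equally among Nkechi, Dagny, Cormac, and Noor: £125,000 each.

Verity: £250,000; Mateus: £250,000; Nkechi: £125,000; Dagny: £125,000; Cormac: £125,000; Noor: £125,000; Zane: £250,000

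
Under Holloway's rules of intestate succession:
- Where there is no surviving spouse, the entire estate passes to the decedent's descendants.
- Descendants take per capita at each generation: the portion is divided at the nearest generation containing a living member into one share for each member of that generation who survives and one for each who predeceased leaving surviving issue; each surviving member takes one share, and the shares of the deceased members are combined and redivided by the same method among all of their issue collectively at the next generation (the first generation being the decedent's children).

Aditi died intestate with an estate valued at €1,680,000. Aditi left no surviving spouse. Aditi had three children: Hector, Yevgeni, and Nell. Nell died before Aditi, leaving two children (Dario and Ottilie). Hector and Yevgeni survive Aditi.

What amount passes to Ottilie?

The entire €1,680,000 passes to the descendants.
That amount (€1,680,000) is divided at the children's generation into 3 shares of €560,000. Hector and Yevgeni each take €560,000. The remaining share for the deceased Nell (€560,000) is carried to the next generation.
That pool (€560,000) is divided at the grandchildren's generation equally among Dario and Ottilie: €280,000 each.

Ottilie receives €280,000.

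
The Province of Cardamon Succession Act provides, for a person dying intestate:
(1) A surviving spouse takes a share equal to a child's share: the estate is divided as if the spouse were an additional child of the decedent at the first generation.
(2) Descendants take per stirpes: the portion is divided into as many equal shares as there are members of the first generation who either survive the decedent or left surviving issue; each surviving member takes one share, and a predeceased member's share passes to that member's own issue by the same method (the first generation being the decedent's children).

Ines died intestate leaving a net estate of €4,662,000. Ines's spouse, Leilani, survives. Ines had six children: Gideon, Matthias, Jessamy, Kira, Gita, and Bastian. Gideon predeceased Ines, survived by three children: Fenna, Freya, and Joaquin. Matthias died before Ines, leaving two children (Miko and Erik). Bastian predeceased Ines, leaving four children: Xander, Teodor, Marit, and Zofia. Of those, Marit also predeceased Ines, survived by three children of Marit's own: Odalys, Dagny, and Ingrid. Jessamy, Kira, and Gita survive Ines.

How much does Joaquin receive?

The spouse counts as an additional share at the children's level, so there are 7 primary shares of €666,000. Leilani takes one such share (€666,000).
The children's combined portion (€3,996,000) is divided into 6 shares of €666,000: Jessamy, Kira, and Gita each take €666,000; Gideon's €666,000 share passes to Gideon's issue; Matthias's €666,000 share passes to Matthias's issue; Bastian's €666,000 share passes to Bastian's issue.
Gideon's share (€666,000) is divided into 3 shares of €222,000: Fenna, Freya, and Joaquin each take €222,000.
Matthias's share (€666,000) is divided into 2 shares of €333,000: Miko and Erik each take €333,000.
Bastian's share (€666,000) is divided into 4 shares of €166,500: Xander, Teodor, and Zofia each take €166,500; Marit's €166,500 share passes to Marit's issue.
Marit's share (€166,500) is divided into 3 shares of €55,500: Odalys, Dagny, and Ingrid each take €55,500.

Joaquin receives €222,000.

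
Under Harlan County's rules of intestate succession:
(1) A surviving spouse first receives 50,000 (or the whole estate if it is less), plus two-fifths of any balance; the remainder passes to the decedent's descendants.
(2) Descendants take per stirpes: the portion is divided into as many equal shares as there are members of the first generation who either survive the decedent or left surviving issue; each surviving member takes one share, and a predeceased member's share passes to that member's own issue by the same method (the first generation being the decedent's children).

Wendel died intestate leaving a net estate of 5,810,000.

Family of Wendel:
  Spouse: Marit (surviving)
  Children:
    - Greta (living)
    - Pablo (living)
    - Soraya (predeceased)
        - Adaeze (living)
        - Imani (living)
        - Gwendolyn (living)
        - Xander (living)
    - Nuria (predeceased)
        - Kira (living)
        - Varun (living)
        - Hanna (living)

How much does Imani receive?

Imani receives 216,000.

Marit first takes 50,000, leaving a balance of 5,760,000. Marit then takes two-fifths of the balance (2,304,000), for a total of 2,354,000. The remaining 3,456,000 passes to the descendants.
The descendants' portion (3,456,000) is divided into 4 shares of 864,000: Greta and Pablo each take 864,000; Soraya's 864,000 share passes to Soraya's issue; Nuria's 864,000 share passes to Nuria's issue.
Soraya's share (864,000) is divided into 4 shares of 216,000: Adaeze, Imani, Gwendolyn, and Xander each take 216,000.
Nuria's share (864,000) is divided into 3 shares of 288,000: Kira, Varun, and Hanna each take 288,000.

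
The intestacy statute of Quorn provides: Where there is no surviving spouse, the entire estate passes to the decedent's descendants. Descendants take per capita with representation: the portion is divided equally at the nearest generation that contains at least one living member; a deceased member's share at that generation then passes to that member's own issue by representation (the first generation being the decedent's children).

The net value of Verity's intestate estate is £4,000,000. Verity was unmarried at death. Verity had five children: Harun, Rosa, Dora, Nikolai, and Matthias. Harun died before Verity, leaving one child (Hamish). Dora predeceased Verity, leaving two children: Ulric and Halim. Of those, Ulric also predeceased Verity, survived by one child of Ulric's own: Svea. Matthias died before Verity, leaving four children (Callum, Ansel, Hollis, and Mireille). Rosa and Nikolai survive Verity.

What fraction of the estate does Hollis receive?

Hollis receives 1/20 of the estate.

The entire £4,000,000 passes to the descendants.
That amount (£4,000,000) is divided into 5 shares of £800,000: Rosa and Nikolai each take £800,000; Harun's £800,000 share passes to Harun's issue; Dora's £800,000 share passes to Dora's issue; Matthias's £800,000 share passes to Matthias's issue.
Harun's share (£800,000) passes entirely to Hamish.
Dora's share (£800,000) is divided into 2 shares of £400,000: Halim takes £400,000; Ulric's £400,000 share passes to Ulric's issue.
Ulric's share (£400,000) passes entirely to Svea.
Matthias's share (£800,000) is divided into 4 shares of £200,000: Callum, Ansel, Hollis, and Mireille each take £200,000.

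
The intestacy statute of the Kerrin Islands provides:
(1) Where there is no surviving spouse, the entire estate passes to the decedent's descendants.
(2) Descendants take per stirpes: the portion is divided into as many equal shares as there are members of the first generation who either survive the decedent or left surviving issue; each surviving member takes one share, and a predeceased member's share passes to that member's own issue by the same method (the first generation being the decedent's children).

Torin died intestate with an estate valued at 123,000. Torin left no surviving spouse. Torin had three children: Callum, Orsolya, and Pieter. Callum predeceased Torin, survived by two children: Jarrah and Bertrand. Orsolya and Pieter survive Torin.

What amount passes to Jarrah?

The entire 123,000 passes to the descendants.
That amount (123,000) is divided into 3 shares of 41,000: Orsolya and Pieter each take 41,000; Callum's 41,000 share passes to Callum's issue.
Callum's share (41,000) is divided into 2 shares of 20,500: Jarrah and Bertrand each take 20,500.

Jarrah receives 20,500.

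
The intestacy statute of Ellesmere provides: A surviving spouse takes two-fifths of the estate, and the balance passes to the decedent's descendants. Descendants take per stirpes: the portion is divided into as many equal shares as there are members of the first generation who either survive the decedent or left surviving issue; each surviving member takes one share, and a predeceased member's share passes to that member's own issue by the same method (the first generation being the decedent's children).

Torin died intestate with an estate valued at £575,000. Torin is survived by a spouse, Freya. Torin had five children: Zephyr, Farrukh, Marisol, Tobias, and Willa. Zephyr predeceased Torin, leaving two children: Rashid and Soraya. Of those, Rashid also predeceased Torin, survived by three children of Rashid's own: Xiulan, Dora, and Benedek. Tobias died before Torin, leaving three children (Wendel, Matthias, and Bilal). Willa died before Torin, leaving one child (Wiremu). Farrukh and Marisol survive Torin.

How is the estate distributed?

Freya takes two-fifths of £575,000 = £230,000. The remaining £345,000 passes to the descendants.
The descendants' portion (£345,000) is divided into 5 shares of £69,000: Farrukh and Marisol each take £69,000; Zephyr's £69,000 share passes to Zephyr's issue; Tobias's £69,000 share passes to Tobias's issue; Willa's £69,000 share passes to Willa's issue.
Zephyr's share (£69,000) is divided into 2 shares of £34,500: Soraya takes £34,500; Rashid's £34,500 share passes to Rashid's issue.
Rashid's share (£34,500) is divided into 3 shares of £11,500: Xiulan, Dora, and Benedek each take £11,500.
Tobias's share (£69,000) is divided into 3 shares of £23,000: Wendel, Matthias, and Bilal each take £23,000.
Willa's share (£69,000) passes entirely to Wiremu.

Freya: £230,000; Xiulan: £11,500; Dora: £11,500; Benedek: £11,500; Soraya: £34,500; Farrukh: £69,000; Marisol: £69,000; Wendel: £23,000; Matthias: £23,000; Bilal: £23,000; Wiremu: £69,000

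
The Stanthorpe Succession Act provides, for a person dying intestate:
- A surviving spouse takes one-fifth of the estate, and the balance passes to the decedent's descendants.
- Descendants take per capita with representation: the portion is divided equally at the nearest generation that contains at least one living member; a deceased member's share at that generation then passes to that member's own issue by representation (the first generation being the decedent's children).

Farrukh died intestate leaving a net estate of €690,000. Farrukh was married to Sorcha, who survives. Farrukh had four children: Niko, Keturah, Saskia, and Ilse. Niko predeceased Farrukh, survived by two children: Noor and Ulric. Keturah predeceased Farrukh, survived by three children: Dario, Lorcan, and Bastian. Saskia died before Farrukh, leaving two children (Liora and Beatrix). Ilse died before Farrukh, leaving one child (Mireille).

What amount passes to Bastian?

Bastian receives €69,000.

Sorcha takes one-fifth of €690,000 = €138,000. The remaining €552,000 passes to the descendants.
No child survives, so the initial division is made at the grandchildren's generation.
The descendants' portion (€552,000) is divided into 8 shares of €69,000: Noor, Ulric, Dario, Lorcan, Bastian, Liora, Beatrix, and Mireille each take €69,000.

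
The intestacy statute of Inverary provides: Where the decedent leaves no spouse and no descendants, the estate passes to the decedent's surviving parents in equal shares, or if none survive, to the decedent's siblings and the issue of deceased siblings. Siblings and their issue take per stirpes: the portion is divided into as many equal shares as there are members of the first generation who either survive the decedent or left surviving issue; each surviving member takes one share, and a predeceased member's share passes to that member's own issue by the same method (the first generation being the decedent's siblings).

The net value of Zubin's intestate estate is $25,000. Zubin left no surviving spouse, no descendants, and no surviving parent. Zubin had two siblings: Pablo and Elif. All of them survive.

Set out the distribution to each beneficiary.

The entire $25,000 passes to the siblings and their issue.
That amount ($25,000) is divided into 2 shares of $12,500: Pablo and Elif each take $12,500.

Pablo: $12,500; Elif: $12,500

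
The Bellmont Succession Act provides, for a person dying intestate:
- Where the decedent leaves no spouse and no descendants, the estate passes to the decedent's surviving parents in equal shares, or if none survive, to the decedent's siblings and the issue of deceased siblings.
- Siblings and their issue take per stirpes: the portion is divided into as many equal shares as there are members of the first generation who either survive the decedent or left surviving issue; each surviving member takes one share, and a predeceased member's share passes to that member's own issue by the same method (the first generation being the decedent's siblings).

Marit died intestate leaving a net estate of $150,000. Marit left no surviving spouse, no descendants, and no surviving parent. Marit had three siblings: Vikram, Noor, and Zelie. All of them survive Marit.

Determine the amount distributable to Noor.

The entire $150,000 passes to the siblings and their issue.
That amount ($150,000) is divided into 3 shares of $50,000: Vikram, Noor, and Zelie each take $50,000.

Noor receives $50,000.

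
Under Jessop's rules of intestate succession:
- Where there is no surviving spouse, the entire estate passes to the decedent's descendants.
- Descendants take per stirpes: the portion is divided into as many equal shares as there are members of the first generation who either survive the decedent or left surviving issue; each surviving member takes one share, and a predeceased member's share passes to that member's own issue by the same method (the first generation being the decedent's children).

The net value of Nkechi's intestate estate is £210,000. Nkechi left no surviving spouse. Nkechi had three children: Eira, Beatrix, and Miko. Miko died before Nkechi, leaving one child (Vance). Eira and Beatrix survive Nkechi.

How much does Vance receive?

The entire £210,000 passes to the descendants.
That amount (£210,000) is divided into 3 shares of £70,000: Eira and Beatrix each take £70,000; Miko's £70,000 share passes to Miko's issue.
Miko's share (£70,000) passes entirely to Vance.

Vance receives £70,000.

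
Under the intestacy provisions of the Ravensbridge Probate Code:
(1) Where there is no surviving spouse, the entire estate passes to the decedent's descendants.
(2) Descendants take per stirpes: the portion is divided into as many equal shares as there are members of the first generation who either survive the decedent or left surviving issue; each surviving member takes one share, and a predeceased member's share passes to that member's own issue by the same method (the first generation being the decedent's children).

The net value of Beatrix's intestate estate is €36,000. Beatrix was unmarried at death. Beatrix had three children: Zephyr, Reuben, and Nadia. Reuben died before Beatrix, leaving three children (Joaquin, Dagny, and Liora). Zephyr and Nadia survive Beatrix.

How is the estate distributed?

The entire €36,000 passes to the descendants.
That amount (€36,000) is divided into 3 shares of €12,000: Zephyr and Nadia each take €12,000; Reuben's €12,000 share passes to Reuben's issue.
Reuben's share (€12,000) is divided into 3 shares of €4,000: Joaquin, Dagny, and Liora each take €4,000.

Zephyr: €12,000; Joaquin: €4,000; Dagny: €4,000; Liora: €4,000; Nadia: €12,000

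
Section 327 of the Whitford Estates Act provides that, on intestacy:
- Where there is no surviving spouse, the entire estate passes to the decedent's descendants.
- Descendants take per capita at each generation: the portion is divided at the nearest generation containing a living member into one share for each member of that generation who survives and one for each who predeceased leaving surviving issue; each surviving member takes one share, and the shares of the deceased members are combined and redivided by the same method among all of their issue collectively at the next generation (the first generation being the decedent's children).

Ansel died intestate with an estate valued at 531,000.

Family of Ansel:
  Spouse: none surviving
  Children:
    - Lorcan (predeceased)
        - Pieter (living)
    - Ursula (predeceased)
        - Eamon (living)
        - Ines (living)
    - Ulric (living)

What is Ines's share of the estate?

Ines receives 118,000.

The entire 531,000 passes to the descendants.
That amount (531,000) is divided at the children's generation into 3 shares of 177,000. Ulric takes 177,000. The 2 shares of the deceased (Lorcan and Ursula) are combined into a pool of 354,000.
That pool (354,000) is divided at the grandchildren's generation equally among Pieter, Eamon, and Ines: 118,000 each.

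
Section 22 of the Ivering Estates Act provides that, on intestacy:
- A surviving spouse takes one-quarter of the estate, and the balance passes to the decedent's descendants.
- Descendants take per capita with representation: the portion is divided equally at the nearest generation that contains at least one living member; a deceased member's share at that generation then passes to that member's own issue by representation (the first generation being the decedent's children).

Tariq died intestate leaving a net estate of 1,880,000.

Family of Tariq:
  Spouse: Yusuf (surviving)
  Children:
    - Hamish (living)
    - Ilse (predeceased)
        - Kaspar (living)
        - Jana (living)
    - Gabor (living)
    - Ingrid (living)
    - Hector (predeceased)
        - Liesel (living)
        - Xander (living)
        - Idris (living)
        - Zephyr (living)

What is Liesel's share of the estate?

Yusuf takes one-quarter of 1,880,000 = 470,000. The remaining 1,410,000 passes to the descendants.
The descendants' portion (1,410,000) is divided into 5 shares of 282,000: Hamish, Gabor, and Ingrid each take 282,000; Ilse's 282,000 share passes to Ilse's issue; Hector's 282,000 share passes to Hector's issue.
Ilse's share (282,000) is divided into 2 shares of 141,000: Kaspar and Jana each take 141,000.
Hector's share (282,000) is divided into 4 shares of 70,500: Liesel, Xander, Idris, and Zephyr each take 70,500.

Liesel receives 70,500.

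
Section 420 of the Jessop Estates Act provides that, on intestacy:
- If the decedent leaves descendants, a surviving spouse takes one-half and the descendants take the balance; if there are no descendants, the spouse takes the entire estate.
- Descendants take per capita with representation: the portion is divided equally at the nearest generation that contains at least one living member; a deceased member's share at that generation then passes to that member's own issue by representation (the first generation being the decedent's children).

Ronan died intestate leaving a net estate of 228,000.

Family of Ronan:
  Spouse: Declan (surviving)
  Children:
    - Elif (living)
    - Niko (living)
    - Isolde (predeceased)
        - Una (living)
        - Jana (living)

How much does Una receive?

Declan takes one-half of 228,000 = 114,000. The remaining 114,000 passes to the descendants.
The descendants' portion (114,000) is divided into 3 shares of 38,000: Elif and Niko each take 38,000; Isolde's 38,000 share passes to Isolde's issue.
Isolde's share (38,000) is divided into 2 shares of 19,000: Una and Jana each take 19,000.

Una receives 19,000.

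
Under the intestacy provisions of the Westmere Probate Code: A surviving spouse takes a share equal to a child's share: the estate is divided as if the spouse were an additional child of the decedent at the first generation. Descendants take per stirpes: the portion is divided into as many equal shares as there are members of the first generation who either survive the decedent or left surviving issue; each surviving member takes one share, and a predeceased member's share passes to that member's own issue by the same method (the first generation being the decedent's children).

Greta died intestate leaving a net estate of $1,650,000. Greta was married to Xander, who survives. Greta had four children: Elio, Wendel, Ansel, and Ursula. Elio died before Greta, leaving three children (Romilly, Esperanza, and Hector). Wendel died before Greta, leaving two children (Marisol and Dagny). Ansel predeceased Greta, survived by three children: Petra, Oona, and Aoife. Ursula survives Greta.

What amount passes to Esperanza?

Esperanza receives $110,000.

The spouse counts as an additional share at the children's level, so there are 5 primary shares of $330,000. Xander takes one such share ($330,000).
The children's combined portion ($1,320,000) is divided into 4 shares of $330,000: Ursula takes $330,000; Elio's $330,000 share passes to Elio's issue; Wendel's $330,000 share passes to Wendel's issue; Ansel's $330,000 share passes to Ansel's issue.
Elio's share ($330,000) is divided into 3 shares of $110,000: Romilly, Esperanza, and Hector each take $110,000.
Wendel's share ($330,000) is divided into 2 shares of $165,000: Marisol and Dagny each take $165,000.
Ansel's share ($330,000) is divided into 3 shares of $110,000: Petra, Oona, and Aoife each take $110,000.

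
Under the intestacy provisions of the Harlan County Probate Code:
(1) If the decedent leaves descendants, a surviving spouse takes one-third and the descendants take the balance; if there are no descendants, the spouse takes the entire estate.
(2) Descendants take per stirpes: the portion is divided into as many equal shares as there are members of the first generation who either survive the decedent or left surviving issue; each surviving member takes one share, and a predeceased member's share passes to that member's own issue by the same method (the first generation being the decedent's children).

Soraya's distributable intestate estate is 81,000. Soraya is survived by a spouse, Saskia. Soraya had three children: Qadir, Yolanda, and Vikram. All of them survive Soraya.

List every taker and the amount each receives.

Saskia: 27,000; Qadir: 18,000; Yolanda: 18,000; Vikram: 18,000

Saskia takes one-third of 81,000 = 27,000. The remaining 54,000 passes to the descendants.
The descendants' portion (54,000) is divided into 3 shares of 18,000: Qadir, Yolanda, and Vikram each take 18,000.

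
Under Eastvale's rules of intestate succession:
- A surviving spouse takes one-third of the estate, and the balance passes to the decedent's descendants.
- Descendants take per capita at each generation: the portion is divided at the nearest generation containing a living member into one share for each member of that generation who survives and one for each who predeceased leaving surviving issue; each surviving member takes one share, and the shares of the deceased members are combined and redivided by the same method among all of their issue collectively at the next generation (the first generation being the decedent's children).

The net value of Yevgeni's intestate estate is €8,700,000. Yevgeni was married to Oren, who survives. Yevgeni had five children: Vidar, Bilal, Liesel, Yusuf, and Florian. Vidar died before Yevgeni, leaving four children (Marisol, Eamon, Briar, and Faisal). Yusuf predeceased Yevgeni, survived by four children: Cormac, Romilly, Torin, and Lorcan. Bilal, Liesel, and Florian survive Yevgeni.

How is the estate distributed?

Oren: €2,900,000; Marisol: €290,000; Eamon: €290,000; Briar: €290,000; Faisal: €290,000; Bilal: €1,160,000; Liesel: €1,160,000; Cormac: €290,000; Romilly: €290,000; Torin: €290,000; Lorcan: €290,000; Florian: €1,160,000

Oren takes one-third of €8,700,000 = €2,900,000. The remaining €5,800,000 passes to the descendants.
The descendants' portion (€5,800,000) is divided at the children's generation into 5 shares of €1,160,000. Bilal, Liesel, and Florian each take €1,160,000. The 2 shares of the deceased (Vidar and Yusuf) are combined into a pool of €2,320,000.
That pool (€2,320,000) is divided at the grandchildren's generation equally among Marisol, Eamon, Briar, Faisal, Cormac, Romilly, Torin, and Lorcan: €290,000 each.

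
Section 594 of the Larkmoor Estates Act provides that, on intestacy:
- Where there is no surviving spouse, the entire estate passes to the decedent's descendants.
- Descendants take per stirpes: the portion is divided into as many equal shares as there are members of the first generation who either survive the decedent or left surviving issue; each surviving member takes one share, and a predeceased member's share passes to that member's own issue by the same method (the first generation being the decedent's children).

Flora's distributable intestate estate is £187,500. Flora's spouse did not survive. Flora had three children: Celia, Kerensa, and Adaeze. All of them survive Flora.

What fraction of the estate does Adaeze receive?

The entire £187,500 passes to the descendants.
That amount (£187,500) is divided into 3 shares of £62,500: Celia, Kerensa, and Adaeze each take £62,500.

Adaeze receives 1/3 of the estate.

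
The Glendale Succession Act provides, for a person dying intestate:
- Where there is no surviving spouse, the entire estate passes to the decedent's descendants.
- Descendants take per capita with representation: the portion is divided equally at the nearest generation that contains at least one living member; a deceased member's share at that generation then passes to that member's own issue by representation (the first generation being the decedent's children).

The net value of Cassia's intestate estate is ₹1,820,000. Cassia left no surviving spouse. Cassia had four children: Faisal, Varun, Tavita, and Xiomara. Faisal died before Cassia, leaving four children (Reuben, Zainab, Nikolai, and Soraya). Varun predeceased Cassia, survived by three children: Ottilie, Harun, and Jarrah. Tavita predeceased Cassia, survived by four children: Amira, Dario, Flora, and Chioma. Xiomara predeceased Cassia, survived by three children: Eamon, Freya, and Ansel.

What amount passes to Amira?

Amira receives ₹130,000.

The entire ₹1,820,000 passes to the descendants.
No child survives, so the initial division is made at the grandchildren's generation.
That amount (₹1,820,000) is divided into 14 shares of ₹130,000: Reuben, Zainab, Nikolai, Soraya, Ottilie, Harun, Jarrah, Amira, Dario, Flora, Chioma, Eamon, Freya, and Ansel each take ₹130,000.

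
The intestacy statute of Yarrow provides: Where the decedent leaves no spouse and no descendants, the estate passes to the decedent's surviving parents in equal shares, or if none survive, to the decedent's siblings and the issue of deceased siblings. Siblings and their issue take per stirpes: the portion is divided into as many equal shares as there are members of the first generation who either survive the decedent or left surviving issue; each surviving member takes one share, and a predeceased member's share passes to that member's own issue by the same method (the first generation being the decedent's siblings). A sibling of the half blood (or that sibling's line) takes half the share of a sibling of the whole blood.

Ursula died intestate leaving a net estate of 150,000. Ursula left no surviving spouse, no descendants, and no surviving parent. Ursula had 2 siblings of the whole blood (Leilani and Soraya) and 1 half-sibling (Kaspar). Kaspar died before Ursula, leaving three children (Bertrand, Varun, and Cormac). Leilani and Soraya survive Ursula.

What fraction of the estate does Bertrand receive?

Bertrand receives 1/15 of the estate.

The entire 150,000 passes to the siblings and their issue.
Counting each half-blood sibling's line as half a unit, there are 5/2 units in 150,000, so one unit is 60,000. Whole-blood lines (Leilani and Soraya) take 60,000 each; half-blood lines (Kaspar) take 30,000 each.
Kaspar's share (30,000) is divided into 3 shares of 10,000: Bertrand, Varun, and Cormac each take 10,000.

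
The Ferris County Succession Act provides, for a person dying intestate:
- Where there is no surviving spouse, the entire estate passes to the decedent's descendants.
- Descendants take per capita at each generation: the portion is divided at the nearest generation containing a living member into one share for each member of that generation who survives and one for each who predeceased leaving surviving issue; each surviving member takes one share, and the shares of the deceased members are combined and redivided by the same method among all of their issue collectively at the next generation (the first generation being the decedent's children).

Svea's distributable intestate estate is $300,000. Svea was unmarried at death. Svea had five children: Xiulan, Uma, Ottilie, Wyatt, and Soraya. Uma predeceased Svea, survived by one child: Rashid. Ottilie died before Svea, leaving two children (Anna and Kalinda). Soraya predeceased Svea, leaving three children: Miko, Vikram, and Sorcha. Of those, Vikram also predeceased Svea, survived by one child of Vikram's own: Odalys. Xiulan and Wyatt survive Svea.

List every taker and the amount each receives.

The entire $300,000 passes to the descendants.
That amount ($300,000) is divided at the children's generation into 5 shares of $60,000. Xiulan and Wyatt each take $60,000. The 3 shares of the deceased (Uma, Ottilie, and Soraya) are combined into a pool of $180,000.
That pool ($180,000) is divided at the grandchildren's generation into 6 shares of $30,000. Rashid, Anna, Kalinda, Miko, and Sorcha each take $30,000. The remaining share for the deceased Vikram ($30,000) is carried to the next generation.
That pool ($30,000) passes entirely to Odalys, the sole taker at the great-grandchildren's generation.

Xiulan: $60,000; Rashid: $30,000; Anna: $30,000; Kalinda: $30,000; Wyatt: $60,000; Miko: $30,000; Odalys: $30,000; Sorcha: $30,000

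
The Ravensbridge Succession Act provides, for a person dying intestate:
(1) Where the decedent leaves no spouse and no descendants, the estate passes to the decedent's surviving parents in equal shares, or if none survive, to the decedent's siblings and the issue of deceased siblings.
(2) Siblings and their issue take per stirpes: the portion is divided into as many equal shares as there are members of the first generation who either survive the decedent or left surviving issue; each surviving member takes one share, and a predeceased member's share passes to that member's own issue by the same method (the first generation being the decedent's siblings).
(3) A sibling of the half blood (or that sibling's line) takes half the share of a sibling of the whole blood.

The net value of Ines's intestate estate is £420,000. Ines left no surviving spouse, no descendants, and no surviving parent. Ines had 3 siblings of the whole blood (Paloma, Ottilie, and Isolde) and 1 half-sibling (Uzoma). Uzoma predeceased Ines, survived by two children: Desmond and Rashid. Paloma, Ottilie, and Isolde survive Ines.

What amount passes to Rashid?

The entire £420,000 passes to the siblings and their issue.
Counting each half-blood sibling's line as half a unit, there are 7/2 units in £420,000, so one unit is £120,000. Whole-blood lines (Paloma, Ottilie, and Isolde) take £120,000 each; half-blood lines (Uzoma) take £60,000 each.
Uzoma's share (£60,000) is divided into 2 shares of £30,000: Desmond and Rashid each take £30,000.

Rashid receives £30,000.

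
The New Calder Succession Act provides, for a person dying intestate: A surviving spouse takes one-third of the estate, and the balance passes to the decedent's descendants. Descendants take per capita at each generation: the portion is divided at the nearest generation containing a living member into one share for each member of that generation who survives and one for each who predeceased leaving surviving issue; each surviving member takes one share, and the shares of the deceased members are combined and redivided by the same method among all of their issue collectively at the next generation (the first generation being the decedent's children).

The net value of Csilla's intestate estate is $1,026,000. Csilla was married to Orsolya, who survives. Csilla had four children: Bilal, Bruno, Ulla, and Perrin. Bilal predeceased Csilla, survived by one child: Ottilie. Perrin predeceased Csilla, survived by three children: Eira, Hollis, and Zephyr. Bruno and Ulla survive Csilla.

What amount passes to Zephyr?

Orsolya takes one-third of $1,026,000 = $342,000. The remaining $684,000 passes to the descendants.
The descendants' portion ($684,000) is divided at the children's generation into 4 shares of $171,000. Bruno and Ulla each take $171,000. The 2 shares of the deceased (Bilal and Perrin) are combined into a pool of $342,000.
That pool ($342,000) is divided at the grandchildren's generation equally among Ottilie, Eira, Hollis, and Zephyr: $85,500 each.

Zephyr receives $85,500.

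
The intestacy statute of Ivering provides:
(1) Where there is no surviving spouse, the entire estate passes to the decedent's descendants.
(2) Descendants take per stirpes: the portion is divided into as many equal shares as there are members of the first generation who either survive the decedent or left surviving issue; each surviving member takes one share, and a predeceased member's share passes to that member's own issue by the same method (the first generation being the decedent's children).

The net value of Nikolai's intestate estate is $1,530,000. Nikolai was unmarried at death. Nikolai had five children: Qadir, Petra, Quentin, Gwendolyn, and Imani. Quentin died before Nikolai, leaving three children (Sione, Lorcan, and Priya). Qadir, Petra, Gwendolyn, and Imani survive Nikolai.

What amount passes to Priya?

Priya receives $102,000.

The entire $1,530,000 passes to the descendants.
That amount ($1,530,000) is divided into 5 shares of $306,000: Qadir, Petra, Gwendolyn, and Imani each take $306,000; Quentin's $306,000 share passes to Quentin's issue.
Quentin's share ($306,000) is divided into 3 shares of $102,000: Sione, Lorcan, and Priya each take $102,000.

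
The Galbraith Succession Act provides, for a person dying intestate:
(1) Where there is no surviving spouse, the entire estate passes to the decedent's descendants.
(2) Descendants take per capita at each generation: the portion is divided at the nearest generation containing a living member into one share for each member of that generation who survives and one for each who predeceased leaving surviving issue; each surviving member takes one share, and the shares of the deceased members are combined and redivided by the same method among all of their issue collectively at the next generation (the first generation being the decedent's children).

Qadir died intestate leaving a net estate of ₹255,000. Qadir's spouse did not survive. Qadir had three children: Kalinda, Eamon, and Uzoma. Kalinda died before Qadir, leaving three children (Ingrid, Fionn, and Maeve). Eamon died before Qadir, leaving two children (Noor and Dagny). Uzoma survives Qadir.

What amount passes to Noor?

The entire ₹255,000 passes to the descendants.
That amount (₹255,000) is divided at the children's generation into 3 shares of ₹85,000. Uzoma takes ₹85,000. The 2 shares of the deceased (Kalinda and Eamon) are combined into a pool of ₹170,000.
That pool (₹170,000) is divided at the grandchildren's generation equally among Ingrid, Fionn, Maeve, Noor, and Dagny: ₹34,000 each.

Noor receives ₹34,000.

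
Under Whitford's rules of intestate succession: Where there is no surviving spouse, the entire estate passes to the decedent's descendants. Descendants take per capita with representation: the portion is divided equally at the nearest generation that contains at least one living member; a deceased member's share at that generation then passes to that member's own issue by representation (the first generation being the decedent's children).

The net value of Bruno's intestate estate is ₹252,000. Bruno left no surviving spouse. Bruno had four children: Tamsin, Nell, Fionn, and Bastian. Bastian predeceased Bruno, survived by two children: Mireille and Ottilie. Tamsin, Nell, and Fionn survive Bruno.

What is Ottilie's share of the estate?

Ottilie receives ₹31,500.

The entire ₹252,000 passes to the descendants.
That amount (₹252,000) is divided into 4 shares of ₹63,000: Tamsin, Nell, and Fionn each take ₹63,000; Bastian's ₹63,000 share passes to Bastian's issue.
Bastian's share (₹63,000) is divided into 2 shares of ₹31,500: Mireille and Ottilie each take ₹31,500.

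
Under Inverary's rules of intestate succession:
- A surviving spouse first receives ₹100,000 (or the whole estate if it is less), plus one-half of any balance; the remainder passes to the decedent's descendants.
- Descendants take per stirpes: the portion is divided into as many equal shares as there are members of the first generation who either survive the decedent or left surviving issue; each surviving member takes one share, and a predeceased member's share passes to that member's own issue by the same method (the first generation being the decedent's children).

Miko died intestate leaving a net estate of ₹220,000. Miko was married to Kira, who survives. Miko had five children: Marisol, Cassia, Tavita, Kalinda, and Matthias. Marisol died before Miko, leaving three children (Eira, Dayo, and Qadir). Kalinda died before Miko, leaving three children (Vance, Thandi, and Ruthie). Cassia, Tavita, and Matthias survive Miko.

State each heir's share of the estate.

Kira first takes ₹100,000, leaving a balance of ₹120,000. Kira then takes one-half of the balance (₹60,000), for a total of ₹160,000. The remaining ₹60,000 passes to the descendants.
The descendants' portion (₹60,000) is divided into 5 shares of ₹12,000: Cassia, Tavita, and Matthias each take ₹12,000; Marisol's ₹12,000 share passes to Marisol's issue; Kalinda's ₹12,000 share passes to Kalinda's issue.
Marisol's share (₹12,000) is divided into 3 shares of ₹4,000: Eira, Dayo, and Qadir each take ₹4,000.
Kalinda's share (₹12,000) is divided into 3 shares of ₹4,000: Vance, Thandi, and Ruthie each take ₹4,000.

Kira: ₹160,000; Eira: ₹4,000; Dayo: ₹4,000; Qadir: ₹4,000; Cassia: ₹12,000; Tavita: ₹12,000; Vance: ₹4,000; Thandi: ₹4,000; Ruthie: ₹4,000; Matthias: ₹12,000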